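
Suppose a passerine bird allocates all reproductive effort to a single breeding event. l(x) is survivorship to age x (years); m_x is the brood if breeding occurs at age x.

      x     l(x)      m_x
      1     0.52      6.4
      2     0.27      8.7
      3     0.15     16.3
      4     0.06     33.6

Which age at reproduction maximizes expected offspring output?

Expected offspring if breeding at age x = l(x) × m_x:
  age 1: 0.52 × 6.4 = 3.328
  age 2: 0.27 × 8.7 = 2.349
  age 3: 0.15 × 16.3 = 2.445
  age 4: 0.06 × 33.6 = 2.016
Maximum at age 1 (3.328).

1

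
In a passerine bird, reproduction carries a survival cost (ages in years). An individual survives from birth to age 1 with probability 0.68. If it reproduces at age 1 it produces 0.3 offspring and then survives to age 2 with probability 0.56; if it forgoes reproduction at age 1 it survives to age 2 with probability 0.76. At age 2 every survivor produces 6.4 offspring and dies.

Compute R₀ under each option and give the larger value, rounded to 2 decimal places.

breed at age 1: R₀ = 0.68 × (0.3 + 0.56 × 6.4) = 0.68 × 3.8840 = 2.6411
delay to age 2: R₀ = 0.68 × (0.76 × 6.4) = 0.68 × 4.8640 = 3.3075
Higher: delay to age 2 (3.3075).

3.31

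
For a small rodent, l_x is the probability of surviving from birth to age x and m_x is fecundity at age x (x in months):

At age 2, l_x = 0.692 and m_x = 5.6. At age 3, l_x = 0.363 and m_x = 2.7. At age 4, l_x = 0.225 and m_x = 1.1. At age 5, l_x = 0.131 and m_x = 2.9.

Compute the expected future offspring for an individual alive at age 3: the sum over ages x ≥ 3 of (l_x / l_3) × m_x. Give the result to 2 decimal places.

l_3 = 0.363. Conditional survival from age 3 to x is l_x / l_3.
  x=3: (0.363/0.363) × 2.7 = 2.7000
  x=4: (0.225/0.363) × 1.1 = 0.6818
  x=5: (0.131/0.363) × 2.9 = 1.0466
Sum = 2.7000 + 0.6818 + 1.0466 = 4.4284

4.43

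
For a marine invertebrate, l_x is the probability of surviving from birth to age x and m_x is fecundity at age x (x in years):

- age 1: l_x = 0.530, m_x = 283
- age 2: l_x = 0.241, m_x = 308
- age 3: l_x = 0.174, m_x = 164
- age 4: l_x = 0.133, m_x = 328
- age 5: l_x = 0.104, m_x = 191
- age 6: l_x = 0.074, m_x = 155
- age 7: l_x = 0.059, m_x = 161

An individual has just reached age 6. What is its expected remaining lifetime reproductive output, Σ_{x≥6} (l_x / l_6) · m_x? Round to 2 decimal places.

l_6 = 0.074. Conditional survival from age 6 to x is l_x / l_6.
  x=6: (0.074/0.074) × 155 = 155.0000
  x=7: (0.059/0.074) × 161 = 128.3649
Sum = 155.0000 + 128.3649 = 283.3649

283.36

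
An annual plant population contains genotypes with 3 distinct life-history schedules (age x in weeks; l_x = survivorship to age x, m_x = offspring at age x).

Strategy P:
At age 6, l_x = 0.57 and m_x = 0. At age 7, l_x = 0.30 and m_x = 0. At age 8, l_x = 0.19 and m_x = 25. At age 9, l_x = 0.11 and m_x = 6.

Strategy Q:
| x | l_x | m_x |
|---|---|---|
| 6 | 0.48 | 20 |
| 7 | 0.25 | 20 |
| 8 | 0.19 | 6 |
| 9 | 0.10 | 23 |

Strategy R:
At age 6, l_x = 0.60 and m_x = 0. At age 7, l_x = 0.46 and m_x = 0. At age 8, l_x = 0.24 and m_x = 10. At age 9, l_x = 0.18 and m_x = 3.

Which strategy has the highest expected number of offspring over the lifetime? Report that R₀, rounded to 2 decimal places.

Strategy P: R₀ = 0.57×0 + 0.30×0 + 0.19×25 + 0.11×6 = 5.4100
Strategy Q: R₀ = 0.48×20 + 0.25×20 + 0.19×6 + 0.10×23 = 18.0400
Strategy R: R₀ = 0.60×0 + 0.46×0 + 0.24×10 + 0.18×3 = 2.9400
Highest R₀: strategy Q with 18.0400.

18.04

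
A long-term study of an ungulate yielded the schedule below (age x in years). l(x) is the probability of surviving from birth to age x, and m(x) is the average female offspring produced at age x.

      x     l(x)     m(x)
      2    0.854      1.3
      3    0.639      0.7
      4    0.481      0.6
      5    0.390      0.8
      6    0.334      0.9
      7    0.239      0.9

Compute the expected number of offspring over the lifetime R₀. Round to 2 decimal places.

2.67

R₀ = Σ l(x) m(x):
  age 2: 0.854 × 1.3 = 1.1102
  age 3: 0.639 × 0.7 = 0.4473
  age 4: 0.481 × 0.6 = 0.2886
  age 5: 0.390 × 0.8 = 0.3120
  age 6: 0.334 × 0.9 = 0.3006
  age 7: 0.239 × 0.9 = 0.2151
R₀ = 1.1102 + 0.4473 + 0.2886 + 0.3120 + 0.3006 + 0.2151 = 2.6738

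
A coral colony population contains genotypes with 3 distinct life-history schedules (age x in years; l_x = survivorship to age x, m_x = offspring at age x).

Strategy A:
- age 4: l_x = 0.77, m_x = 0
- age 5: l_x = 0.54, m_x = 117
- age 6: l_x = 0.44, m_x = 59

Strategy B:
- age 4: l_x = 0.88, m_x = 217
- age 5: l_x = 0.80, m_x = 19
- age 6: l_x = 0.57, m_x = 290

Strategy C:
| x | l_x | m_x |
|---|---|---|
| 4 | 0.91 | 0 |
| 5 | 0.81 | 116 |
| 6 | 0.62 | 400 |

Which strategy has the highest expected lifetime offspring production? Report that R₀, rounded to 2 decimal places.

Strategy A: R₀ = 0.77×0 + 0.54×117 + 0.44×59 = 89.1400
Strategy B: R₀ = 0.88×217 + 0.80×19 + 0.57×290 = 371.4600
Strategy C: R₀ = 0.91×0 + 0.81×116 + 0.62×400 = 341.9600
Highest R₀: strategy B with 371.4600.

371.46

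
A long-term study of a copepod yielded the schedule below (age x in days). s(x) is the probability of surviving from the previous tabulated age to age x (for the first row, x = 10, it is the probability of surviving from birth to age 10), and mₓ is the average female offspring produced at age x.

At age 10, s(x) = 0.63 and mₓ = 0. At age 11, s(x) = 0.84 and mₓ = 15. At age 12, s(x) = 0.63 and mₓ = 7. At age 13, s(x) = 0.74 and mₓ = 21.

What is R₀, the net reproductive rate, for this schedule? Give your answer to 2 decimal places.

Survivorship from birth: l_x = s_10·s_11·…·s_x.
  l_10 = 0.63000
  l_11 = 0.52920
  l_12 = 0.33340
  l_13 = 0.24671
R₀ = Σ l_x mₓ:
  age 10: 0.63000 × 0 = 0.0000
  age 11: 0.52920 × 15 = 7.9380
  age 12: 0.33340 × 7 = 2.3338
  age 13: 0.24671 × 21 = 5.1809
R₀ = 0.0000 + 7.9380 + 2.3338 + 5.1809 = 15.4527

15.45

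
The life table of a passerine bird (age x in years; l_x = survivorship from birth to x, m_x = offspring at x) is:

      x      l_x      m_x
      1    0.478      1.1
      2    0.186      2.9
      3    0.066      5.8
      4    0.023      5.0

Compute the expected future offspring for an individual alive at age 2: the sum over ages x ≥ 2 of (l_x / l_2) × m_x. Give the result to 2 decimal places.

l_2 = 0.186. Conditional survival from age 2 to x is l_x / l_2.
  x=2: (0.186/0.186) × 2.9 = 2.9000
  x=3: (0.066/0.186) × 5.8 = 2.0581
  x=4: (0.023/0.186) × 5.0 = 0.6183
Sum = 2.9000 + 2.0581 + 0.6183 = 5.5763

5.58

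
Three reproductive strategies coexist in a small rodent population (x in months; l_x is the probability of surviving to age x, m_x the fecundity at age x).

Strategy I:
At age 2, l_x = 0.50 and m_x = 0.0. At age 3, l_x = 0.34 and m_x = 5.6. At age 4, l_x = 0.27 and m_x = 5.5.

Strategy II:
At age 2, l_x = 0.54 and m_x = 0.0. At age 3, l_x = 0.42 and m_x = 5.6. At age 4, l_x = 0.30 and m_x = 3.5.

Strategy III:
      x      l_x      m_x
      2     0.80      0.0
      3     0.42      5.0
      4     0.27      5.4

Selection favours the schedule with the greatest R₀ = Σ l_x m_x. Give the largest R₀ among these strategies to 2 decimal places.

3.56

Strategy I: R₀ = 0.50×0.0 + 0.34×5.6 + 0.27×5.5 = 3.3890
Strategy II: R₀ = 0.54×0.0 + 0.42×5.6 + 0.30×3.5 = 3.4020
Strategy III: R₀ = 0.80×0.0 + 0.42×5.0 + 0.27×5.4 = 3.5580
Highest R₀: strategy III with 3.5580.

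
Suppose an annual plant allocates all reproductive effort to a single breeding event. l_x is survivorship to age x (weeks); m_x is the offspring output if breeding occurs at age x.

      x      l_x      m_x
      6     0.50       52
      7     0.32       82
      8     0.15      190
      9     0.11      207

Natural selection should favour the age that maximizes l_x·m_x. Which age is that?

8

Expected offspring if breeding at age x = l_x × m_x:
  age 6: 0.50 × 52 = 26.000
  age 7: 0.32 × 82 = 26.240
  age 8: 0.15 × 190 = 28.500
  age 9: 0.11 × 207 = 22.770
Maximum at age 8 (28.500).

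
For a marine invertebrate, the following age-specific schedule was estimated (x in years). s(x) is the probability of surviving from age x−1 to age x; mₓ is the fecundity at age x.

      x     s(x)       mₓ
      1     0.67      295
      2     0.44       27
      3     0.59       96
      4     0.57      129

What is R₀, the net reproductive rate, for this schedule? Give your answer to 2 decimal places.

235.10

Survivorship from birth: l_x = s_1·s_2·…·s_x.
  l_1 = 0.67000
  l_2 = 0.29480
  l_3 = 0.17393
  l_4 = 0.09914
R₀ = Σ l_x mₓ:
  age 1: 0.67000 × 295 = 197.6500
  age 2: 0.29480 × 27 = 7.9596
  age 3: 0.17393 × 96 = 16.6973
  age 4: 0.09914 × 129 = 12.7891
R₀ = 197.6500 + 7.9596 + 16.6973 + 12.7891 = 235.0959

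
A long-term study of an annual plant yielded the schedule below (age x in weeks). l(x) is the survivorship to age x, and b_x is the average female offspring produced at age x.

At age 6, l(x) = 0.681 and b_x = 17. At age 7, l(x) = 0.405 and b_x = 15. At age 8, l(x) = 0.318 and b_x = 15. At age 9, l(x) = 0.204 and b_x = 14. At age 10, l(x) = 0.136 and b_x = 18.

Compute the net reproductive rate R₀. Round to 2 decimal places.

27.73

R₀ = Σ l(x) b_x:
  age 6: 0.681 × 17 = 11.5770
  age 7: 0.405 × 15 = 6.0750
  age 8: 0.318 × 15 = 4.7700
  age 9: 0.204 × 14 = 2.8560
  age 10: 0.136 × 18 = 2.4480
R₀ = 11.5770 + 6.0750 + 4.7700 + 2.8560 + 2.4480 = 27.7260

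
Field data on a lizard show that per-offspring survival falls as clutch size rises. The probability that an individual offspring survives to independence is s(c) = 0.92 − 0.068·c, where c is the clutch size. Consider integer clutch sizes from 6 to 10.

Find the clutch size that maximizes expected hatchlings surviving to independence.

Expected hatchlings surviving to independence = c × s(c):
  c=6: 6 × 0.512 = 3.072
  c=7: 7 × 0.444 = 3.108
  c=8: 8 × 0.376 = 3.008
  c=9: 9 × 0.308 = 2.772
  c=10: 10 × 0.240 = 2.400
Maximum at c = 7 (3.108 hatchlings surviving to independence).

7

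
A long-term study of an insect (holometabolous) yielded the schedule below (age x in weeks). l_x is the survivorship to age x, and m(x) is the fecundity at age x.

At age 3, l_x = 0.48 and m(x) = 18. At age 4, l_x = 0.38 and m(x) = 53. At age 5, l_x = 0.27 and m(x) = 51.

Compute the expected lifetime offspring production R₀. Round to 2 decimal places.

R₀ = Σ l_x m(x):
  age 3: 0.48 × 18 = 8.6400
  age 4: 0.38 × 53 = 20.1400
  age 5: 0.27 × 51 = 13.7700
R₀ = 8.6400 + 20.1400 + 13.7700 = 42.5500

42.55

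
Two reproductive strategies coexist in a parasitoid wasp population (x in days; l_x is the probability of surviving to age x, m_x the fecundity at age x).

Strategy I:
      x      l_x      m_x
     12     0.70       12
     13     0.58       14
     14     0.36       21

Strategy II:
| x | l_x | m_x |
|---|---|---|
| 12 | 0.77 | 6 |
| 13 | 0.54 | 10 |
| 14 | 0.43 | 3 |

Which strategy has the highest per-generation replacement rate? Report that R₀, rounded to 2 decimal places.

24.08

Strategy I: R₀ = 0.70×12 + 0.58×14 + 0.36×21 = 24.0800
Strategy II: R₀ = 0.77×6 + 0.54×10 + 0.43×3 = 11.3100
Highest R₀: strategy I with 24.0800.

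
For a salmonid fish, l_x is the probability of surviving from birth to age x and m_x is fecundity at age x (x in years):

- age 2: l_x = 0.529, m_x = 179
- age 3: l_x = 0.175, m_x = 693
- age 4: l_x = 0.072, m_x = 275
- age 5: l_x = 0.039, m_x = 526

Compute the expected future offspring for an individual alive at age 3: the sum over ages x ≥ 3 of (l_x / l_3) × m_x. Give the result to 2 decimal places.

923.37

l_3 = 0.175. Conditional survival from age 3 to x is l_x / l_3.
  x=3: (0.175/0.175) × 693 = 693.0000
  x=4: (0.072/0.175) × 275 = 113.1429
  x=5: (0.039/0.175) × 526 = 117.2229
Sum = 693.0000 + 113.1429 + 117.2229 = 923.3657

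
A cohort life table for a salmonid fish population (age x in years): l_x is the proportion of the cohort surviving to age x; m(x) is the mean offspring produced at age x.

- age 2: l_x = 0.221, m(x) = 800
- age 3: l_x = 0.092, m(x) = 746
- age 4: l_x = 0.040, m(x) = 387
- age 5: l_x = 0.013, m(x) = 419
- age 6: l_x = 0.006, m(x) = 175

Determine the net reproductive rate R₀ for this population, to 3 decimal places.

R₀ = Σ l_x m(x):
  age 2: 0.221 × 800 = 176.8000
  age 3: 0.092 × 746 = 68.6320
  age 4: 0.040 × 387 = 15.4800
  age 5: 0.013 × 419 = 5.4470
  age 6: 0.006 × 175 = 1.0500
R₀ = 176.8000 + 68.6320 + 15.4800 + 5.4470 + 1.0500 = 267.4090

267.409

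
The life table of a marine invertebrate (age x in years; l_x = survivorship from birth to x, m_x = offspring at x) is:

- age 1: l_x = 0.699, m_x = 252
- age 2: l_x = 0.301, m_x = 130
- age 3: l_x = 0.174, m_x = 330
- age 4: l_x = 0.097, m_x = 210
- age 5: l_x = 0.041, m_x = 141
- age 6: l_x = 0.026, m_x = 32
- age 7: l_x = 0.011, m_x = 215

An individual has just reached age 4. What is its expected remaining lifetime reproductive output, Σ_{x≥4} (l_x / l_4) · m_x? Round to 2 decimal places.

l_4 = 0.097. Conditional survival from age 4 to x is l_x / l_4.
  x=4: (0.097/0.097) × 210 = 210.0000
  x=5: (0.041/0.097) × 141 = 59.5979
  x=6: (0.026/0.097) × 32 = 8.5773
  x=7: (0.011/0.097) × 215 = 24.3814
Sum = 210.0000 + 59.5979 + 8.5773 + 24.3814 = 302.5567

302.56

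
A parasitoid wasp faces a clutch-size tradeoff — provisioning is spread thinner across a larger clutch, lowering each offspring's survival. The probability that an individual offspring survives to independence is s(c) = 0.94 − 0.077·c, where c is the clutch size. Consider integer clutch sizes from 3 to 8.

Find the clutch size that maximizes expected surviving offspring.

6

Expected surviving offspring = c × s(c):
  c=3: 3 × 0.709 = 2.127
  c=4: 4 × 0.632 = 2.528
  c=5: 5 × 0.555 = 2.775
  c=6: 6 × 0.478 = 2.868
  c=7: 7 × 0.401 = 2.807
  c=8: 8 × 0.324 = 2.592
Maximum at c = 6 (2.868 surviving offspring).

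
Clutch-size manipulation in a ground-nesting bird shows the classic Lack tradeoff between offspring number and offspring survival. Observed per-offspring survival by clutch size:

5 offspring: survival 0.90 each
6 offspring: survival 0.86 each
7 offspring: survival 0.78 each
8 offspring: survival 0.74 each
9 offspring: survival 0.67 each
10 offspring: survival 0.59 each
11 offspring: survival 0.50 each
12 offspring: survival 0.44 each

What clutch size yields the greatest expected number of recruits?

9

Expected recruits = c × s(c):
  c=5: 5 × 0.90 = 4.500
  c=6: 6 × 0.86 = 5.160
  c=7: 7 × 0.78 = 5.460
  c=8: 8 × 0.74 = 5.920
  c=9: 9 × 0.67 = 6.030
  c=10: 10 × 0.59 = 5.900
  c=11: 11 × 0.50 = 5.500
  c=12: 12 × 0.44 = 5.280
Maximum at c = 9 (6.030 recruits).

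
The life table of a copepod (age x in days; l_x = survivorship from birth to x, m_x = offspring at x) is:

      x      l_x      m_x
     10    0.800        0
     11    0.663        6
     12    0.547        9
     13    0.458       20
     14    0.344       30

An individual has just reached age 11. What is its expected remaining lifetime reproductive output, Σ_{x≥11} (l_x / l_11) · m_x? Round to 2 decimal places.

42.81

l_11 = 0.663. Conditional survival from age 11 to x is l_x / l_11.
  x=11: (0.663/0.663) × 6 = 6.0000
  x=12: (0.547/0.663) × 9 = 7.4253
  x=13: (0.458/0.663) × 20 = 13.8160
  x=14: (0.344/0.663) × 30 = 15.5656
Sum = 6.0000 + 7.4253 + 13.8160 + 15.5656 = 42.8069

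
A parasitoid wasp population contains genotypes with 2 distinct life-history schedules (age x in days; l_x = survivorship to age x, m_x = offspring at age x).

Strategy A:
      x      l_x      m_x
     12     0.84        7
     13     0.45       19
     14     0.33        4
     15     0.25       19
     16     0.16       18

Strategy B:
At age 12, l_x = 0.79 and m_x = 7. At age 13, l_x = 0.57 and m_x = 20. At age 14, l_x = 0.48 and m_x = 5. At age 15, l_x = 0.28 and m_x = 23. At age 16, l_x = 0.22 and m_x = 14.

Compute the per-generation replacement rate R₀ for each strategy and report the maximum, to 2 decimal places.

Strategy A: R₀ = 0.84×7 + 0.45×19 + 0.33×4 + 0.25×19 + 0.16×18 = 23.3800
Strategy B: R₀ = 0.79×7 + 0.57×20 + 0.48×5 + 0.28×23 + 0.22×14 = 28.8500
Highest R₀: strategy B with 28.8500.

28.85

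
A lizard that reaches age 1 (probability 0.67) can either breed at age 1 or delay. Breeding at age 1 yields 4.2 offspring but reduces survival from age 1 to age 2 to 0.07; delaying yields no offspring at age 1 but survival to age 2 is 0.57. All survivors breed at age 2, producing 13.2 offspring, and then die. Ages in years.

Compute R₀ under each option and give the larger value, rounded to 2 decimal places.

breed at age 1: R₀ = 0.67 × (4.2 + 0.07 × 13.2) = 0.67 × 5.1240 = 3.4331
delay to age 2: R₀ = 0.67 × (0.57 × 13.2) = 0.67 × 7.5240 = 5.0411
Higher: delay to age 2 (5.0411).

5.04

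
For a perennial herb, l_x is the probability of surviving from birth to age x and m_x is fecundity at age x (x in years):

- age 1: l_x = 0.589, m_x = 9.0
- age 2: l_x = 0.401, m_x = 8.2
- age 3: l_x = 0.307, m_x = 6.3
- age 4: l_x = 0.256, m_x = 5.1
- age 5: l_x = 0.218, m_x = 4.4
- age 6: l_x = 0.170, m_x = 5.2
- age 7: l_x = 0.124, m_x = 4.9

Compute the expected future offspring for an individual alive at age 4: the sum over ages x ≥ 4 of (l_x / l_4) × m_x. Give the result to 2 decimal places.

14.67

l_4 = 0.256. Conditional survival from age 4 to x is l_x / l_4.
  x=4: (0.256/0.256) × 5.1 = 5.1000
  x=5: (0.218/0.256) × 4.4 = 3.7469
  x=6: (0.170/0.256) × 5.2 = 3.4531
  x=7: (0.124/0.256) × 4.9 = 2.3734
Sum = 5.1000 + 3.7469 + 3.4531 + 2.3734 = 14.6734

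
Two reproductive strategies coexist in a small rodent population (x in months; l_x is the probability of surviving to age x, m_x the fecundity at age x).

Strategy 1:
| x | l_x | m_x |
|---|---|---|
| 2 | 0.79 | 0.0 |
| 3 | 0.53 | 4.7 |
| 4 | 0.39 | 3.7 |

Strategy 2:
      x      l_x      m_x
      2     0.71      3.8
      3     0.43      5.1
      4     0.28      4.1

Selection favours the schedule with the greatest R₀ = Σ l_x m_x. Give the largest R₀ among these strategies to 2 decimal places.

Strategy 1: R₀ = 0.79×0.0 + 0.53×4.7 + 0.39×3.7 = 3.9340
Strategy 2: R₀ = 0.71×3.8 + 0.43×5.1 + 0.28×4.1 = 6.0390
Highest R₀: strategy 2 with 6.0390.

6.04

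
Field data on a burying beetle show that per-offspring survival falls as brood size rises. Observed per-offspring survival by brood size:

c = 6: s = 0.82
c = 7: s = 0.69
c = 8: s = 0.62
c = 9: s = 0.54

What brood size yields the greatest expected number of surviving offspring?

8

Expected surviving offspring = c × s(c):
  c=6: 6 × 0.82 = 4.920
  c=7: 7 × 0.69 = 4.830
  c=8: 8 × 0.62 = 4.960
  c=9: 9 × 0.54 = 4.860
Maximum at c = 8 (4.960 surviving offspring).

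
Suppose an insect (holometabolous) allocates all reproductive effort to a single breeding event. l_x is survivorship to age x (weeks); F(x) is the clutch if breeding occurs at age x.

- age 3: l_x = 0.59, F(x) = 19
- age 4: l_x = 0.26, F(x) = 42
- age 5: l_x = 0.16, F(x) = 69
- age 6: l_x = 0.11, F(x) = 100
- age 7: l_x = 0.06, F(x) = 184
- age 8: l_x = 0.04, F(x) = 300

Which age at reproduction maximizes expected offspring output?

8

Expected offspring if breeding at age x = l_x × F(x):
  age 3: 0.59 × 19 = 11.210
  age 4: 0.26 × 42 = 10.920
  age 5: 0.16 × 69 = 11.040
  age 6: 0.11 × 100 = 11.000
  age 7: 0.06 × 184 = 11.040
  age 8: 0.04 × 300 = 12.000
Maximum at age 8 (12.000).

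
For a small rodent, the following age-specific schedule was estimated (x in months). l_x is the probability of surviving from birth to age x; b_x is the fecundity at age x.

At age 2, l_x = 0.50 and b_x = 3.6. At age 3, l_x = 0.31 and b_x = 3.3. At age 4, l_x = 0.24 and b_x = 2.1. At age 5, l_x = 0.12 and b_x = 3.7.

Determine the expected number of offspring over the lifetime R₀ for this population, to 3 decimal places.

3.771

R₀ = Σ l_x b_x:
  age 2: 0.50 × 3.6 = 1.8000
  age 3: 0.31 × 3.3 = 1.0230
  age 4: 0.24 × 2.1 = 0.5040
  age 5: 0.12 × 3.7 = 0.4440
R₀ = 1.8000 + 1.0230 + 0.5040 + 0.4440 = 3.7710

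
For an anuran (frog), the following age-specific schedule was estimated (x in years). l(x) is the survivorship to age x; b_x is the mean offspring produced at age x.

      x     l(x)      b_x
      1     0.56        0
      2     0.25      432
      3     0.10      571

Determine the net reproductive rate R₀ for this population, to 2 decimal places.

165.10

R₀ = Σ l(x) b_x:
  age 1: 0.56 × 0 = 0.0000
  age 2: 0.25 × 432 = 108.0000
  age 3: 0.10 × 571 = 57.1000
R₀ = 0.0000 + 108.0000 + 57.1000 = 165.1000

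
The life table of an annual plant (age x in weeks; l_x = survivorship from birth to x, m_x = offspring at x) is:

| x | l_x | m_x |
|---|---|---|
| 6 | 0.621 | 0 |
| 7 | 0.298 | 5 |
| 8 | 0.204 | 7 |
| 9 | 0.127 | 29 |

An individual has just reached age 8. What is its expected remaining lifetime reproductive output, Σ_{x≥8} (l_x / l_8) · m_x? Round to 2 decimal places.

25.05

l_8 = 0.204. Conditional survival from age 8 to x is l_x / l_8.
  x=8: (0.204/0.204) × 7 = 7.0000
  x=9: (0.127/0.204) × 29 = 18.0539
Sum = 7.0000 + 18.0539 = 25.0539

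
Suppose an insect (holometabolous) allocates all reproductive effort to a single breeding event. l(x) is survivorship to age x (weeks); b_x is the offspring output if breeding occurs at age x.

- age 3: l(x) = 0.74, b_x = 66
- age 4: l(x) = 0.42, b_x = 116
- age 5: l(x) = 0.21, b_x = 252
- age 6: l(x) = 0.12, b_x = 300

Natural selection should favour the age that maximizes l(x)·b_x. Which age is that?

5

Expected offspring if breeding at age x = l(x) × b_x:
  age 3: 0.74 × 66 = 48.840
  age 4: 0.42 × 116 = 48.720
  age 5: 0.21 × 252 = 52.920
  age 6: 0.12 × 300 = 36.000
Maximum at age 5 (52.920).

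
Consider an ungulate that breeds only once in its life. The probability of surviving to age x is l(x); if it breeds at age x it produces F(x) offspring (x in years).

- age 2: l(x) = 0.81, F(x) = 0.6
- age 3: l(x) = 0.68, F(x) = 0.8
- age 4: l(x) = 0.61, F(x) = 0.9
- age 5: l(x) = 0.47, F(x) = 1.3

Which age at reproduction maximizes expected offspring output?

Expected offspring if breeding at age x = l(x) × F(x):
  age 2: 0.81 × 0.6 = 0.486
  age 3: 0.68 × 0.8 = 0.544
  age 4: 0.61 × 0.9 = 0.549
  age 5: 0.47 × 1.3 = 0.611
Maximum at age 5 (0.611).

5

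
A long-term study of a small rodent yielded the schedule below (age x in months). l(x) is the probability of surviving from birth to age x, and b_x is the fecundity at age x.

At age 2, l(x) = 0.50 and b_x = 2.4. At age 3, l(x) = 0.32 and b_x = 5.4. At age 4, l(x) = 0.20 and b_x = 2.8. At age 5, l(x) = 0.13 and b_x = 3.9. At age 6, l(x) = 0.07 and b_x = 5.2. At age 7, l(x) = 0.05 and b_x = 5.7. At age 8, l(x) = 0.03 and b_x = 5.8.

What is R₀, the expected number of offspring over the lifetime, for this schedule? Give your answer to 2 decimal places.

R₀ = Σ l(x) b_x:
  age 2: 0.50 × 2.4 = 1.2000
  age 3: 0.32 × 5.4 = 1.7280
  age 4: 0.20 × 2.8 = 0.5600
  age 5: 0.13 × 3.9 = 0.5070
  age 6: 0.07 × 5.2 = 0.3640
  age 7: 0.05 × 5.7 = 0.2850
  age 8: 0.03 × 5.8 = 0.1740
R₀ = 1.2000 + 1.7280 + 0.5600 + 0.5070 + 0.3640 + 0.2850 + 0.1740 = 4.8180

4.82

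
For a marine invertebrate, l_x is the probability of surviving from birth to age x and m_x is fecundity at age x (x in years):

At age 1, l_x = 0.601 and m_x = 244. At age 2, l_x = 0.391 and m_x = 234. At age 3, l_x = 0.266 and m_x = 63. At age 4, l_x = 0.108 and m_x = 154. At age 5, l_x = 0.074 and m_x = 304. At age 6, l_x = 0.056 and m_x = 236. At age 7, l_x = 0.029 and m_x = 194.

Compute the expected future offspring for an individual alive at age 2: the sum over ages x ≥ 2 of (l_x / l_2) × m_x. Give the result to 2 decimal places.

425.12

l_2 = 0.391. Conditional survival from age 2 to x is l_x / l_2.
  x=2: (0.391/0.391) × 234 = 234.0000
  x=3: (0.266/0.391) × 63 = 42.8593
  x=4: (0.108/0.391) × 154 = 42.5371
  x=5: (0.074/0.391) × 304 = 57.5345
  x=6: (0.056/0.391) × 236 = 33.8005
  x=7: (0.029/0.391) × 194 = 14.3887
Sum = 234.0000 + 42.8593 + 42.5371 + 57.5345 + 33.8005 + 14.3887 = 425.1202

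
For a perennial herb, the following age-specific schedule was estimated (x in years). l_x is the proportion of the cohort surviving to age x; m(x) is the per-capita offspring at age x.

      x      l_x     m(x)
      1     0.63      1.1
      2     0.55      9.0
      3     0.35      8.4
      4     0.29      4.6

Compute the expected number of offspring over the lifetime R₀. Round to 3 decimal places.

R₀ = Σ l_x m(x):
  age 1: 0.63 × 1.1 = 0.6930
  age 2: 0.55 × 9.0 = 4.9500
  age 3: 0.35 × 8.4 = 2.9400
  age 4: 0.29 × 4.6 = 1.3340
R₀ = 0.6930 + 4.9500 + 2.9400 + 1.3340 = 9.9170

9.917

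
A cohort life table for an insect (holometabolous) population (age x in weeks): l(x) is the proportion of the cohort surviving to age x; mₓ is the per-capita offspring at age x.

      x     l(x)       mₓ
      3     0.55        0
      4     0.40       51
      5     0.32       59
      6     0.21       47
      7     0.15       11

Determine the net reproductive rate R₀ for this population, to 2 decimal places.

50.80

R₀ = Σ l(x) mₓ:
  age 3: 0.55 × 0 = 0.0000
  age 4: 0.40 × 51 = 20.4000
  age 5: 0.32 × 59 = 18.8800
  age 6: 0.21 × 47 = 9.8700
  age 7: 0.15 × 11 = 1.6500
R₀ = 0.0000 + 20.4000 + 18.8800 + 9.8700 + 1.6500 = 50.8000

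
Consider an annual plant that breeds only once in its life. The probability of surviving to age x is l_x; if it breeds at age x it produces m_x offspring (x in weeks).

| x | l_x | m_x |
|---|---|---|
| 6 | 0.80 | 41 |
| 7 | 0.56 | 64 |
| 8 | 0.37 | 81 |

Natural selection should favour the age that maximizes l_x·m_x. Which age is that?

Expected offspring if breeding at age x = l_x × m_x:
  age 6: 0.80 × 41 = 32.800
  age 7: 0.56 × 64 = 35.840
  age 8: 0.37 × 81 = 29.970
Maximum at age 7 (35.840).

7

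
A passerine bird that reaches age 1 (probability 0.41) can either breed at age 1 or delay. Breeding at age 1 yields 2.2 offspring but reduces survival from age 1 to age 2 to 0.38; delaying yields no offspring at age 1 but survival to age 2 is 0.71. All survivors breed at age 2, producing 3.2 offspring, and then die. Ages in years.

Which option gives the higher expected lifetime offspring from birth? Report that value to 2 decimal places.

breed at age 1: R₀ = 0.41 × (2.2 + 0.38 × 3.2) = 0.41 × 3.4160 = 1.4006
delay to age 2: R₀ = 0.41 × (0.71 × 3.2) = 0.41 × 2.2720 = 0.9315
Higher: breed at age 1 (1.4006).

1.40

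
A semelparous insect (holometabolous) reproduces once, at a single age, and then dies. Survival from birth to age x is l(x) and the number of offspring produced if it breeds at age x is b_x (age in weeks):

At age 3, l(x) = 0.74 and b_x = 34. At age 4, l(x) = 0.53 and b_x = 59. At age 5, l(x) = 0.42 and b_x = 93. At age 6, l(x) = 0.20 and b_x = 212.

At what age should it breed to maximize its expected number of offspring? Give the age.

6

Expected offspring if breeding at age x = l(x) × b_x:
  age 3: 0.74 × 34 = 25.160
  age 4: 0.53 × 59 = 31.270
  age 5: 0.42 × 93 = 39.060
  age 6: 0.20 × 212 = 42.400
Maximum at age 6 (42.400).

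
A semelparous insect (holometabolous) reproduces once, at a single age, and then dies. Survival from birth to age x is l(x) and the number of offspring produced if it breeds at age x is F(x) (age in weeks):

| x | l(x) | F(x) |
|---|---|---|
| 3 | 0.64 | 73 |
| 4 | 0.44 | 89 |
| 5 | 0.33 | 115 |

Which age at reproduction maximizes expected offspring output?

3

Expected offspring if breeding at age x = l(x) × F(x):
  age 3: 0.64 × 73 = 46.720
  age 4: 0.44 × 89 = 39.160
  age 5: 0.33 × 115 = 37.950
Maximum at age 3 (46.720).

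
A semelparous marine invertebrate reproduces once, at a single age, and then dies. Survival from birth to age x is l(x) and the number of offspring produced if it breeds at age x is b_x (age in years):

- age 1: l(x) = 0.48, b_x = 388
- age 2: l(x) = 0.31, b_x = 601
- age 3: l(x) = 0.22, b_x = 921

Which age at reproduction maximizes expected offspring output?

Expected offspring if breeding at age x = l(x) × b_x:
  age 1: 0.48 × 388 = 186.240
  age 2: 0.31 × 601 = 186.310
  age 3: 0.22 × 921 = 202.620
Maximum at age 3 (202.620).

3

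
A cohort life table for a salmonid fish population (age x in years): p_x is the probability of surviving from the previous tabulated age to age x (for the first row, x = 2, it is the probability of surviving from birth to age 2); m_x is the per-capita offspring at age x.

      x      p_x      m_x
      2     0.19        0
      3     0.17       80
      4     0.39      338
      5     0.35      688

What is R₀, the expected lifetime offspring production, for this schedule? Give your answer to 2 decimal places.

Survivorship from birth: l_x = p_2·p_3·…·p_x.
  l_2 = 0.19000
  l_3 = 0.03230
  l_4 = 0.01260
  l_5 = 0.00441
R₀ = Σ l_x m_x:
  age 2: 0.19000 × 0 = 0.0000
  age 3: 0.03230 × 80 = 2.5840
  age 4: 0.01260 × 338 = 4.2588
  age 5: 0.00441 × 688 = 3.0341
R₀ = 0.0000 + 2.5840 + 4.2588 + 3.0341 = 9.8769

9.88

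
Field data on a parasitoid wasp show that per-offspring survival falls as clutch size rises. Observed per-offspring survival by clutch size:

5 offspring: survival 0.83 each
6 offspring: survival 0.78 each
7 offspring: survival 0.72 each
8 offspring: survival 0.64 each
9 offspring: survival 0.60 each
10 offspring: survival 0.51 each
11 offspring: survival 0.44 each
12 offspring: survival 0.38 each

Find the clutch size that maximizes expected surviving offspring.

9

Expected surviving offspring = c × s(c):
  c=5: 5 × 0.83 = 4.150
  c=6: 6 × 0.78 = 4.680
  c=7: 7 × 0.72 = 5.040
  c=8: 8 × 0.64 = 5.120
  c=9: 9 × 0.60 = 5.400
  c=10: 10 × 0.51 = 5.100
  c=11: 11 × 0.44 = 4.840
  c=12: 12 × 0.38 = 4.560
Maximum at c = 9 (5.400 surviving offspring).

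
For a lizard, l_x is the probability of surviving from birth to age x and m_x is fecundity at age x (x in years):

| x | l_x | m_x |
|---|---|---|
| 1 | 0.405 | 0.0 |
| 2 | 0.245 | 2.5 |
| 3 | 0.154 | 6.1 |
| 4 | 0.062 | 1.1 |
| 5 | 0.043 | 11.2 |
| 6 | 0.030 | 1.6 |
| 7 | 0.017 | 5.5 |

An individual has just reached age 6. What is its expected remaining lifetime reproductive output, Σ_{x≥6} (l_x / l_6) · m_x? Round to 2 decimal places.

l_6 = 0.030. Conditional survival from age 6 to x is l_x / l_6.
  x=6: (0.030/0.030) × 1.6 = 1.6000
  x=7: (0.017/0.030) × 5.5 = 3.1167
Sum = 1.6000 + 3.1167 = 4.7167

4.72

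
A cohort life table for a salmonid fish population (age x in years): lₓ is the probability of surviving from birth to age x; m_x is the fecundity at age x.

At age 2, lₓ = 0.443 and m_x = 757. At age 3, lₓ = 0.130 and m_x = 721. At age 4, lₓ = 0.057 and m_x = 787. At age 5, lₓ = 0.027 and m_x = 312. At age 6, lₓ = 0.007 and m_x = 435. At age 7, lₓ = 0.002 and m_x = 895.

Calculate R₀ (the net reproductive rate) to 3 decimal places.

R₀ = Σ lₓ m_x:
  age 2: 0.443 × 757 = 335.3510
  age 3: 0.130 × 721 = 93.7300
  age 4: 0.057 × 787 = 44.8590
  age 5: 0.027 × 312 = 8.4240
  age 6: 0.007 × 435 = 3.0450
  age 7: 0.002 × 895 = 1.7900
R₀ = 335.3510 + 93.7300 + 44.8590 + 8.4240 + 3.0450 + 1.7900 = 487.1990

487.199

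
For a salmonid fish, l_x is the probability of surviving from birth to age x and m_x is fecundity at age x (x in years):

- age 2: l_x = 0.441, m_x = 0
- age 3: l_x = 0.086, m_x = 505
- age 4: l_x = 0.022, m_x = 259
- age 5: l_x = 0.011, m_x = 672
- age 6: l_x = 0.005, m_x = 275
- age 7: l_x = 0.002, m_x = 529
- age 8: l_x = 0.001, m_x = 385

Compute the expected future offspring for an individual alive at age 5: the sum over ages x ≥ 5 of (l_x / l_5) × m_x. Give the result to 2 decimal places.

928.18

l_5 = 0.011. Conditional survival from age 5 to x is l_x / l_5.
  x=5: (0.011/0.011) × 672 = 672.0000
  x=6: (0.005/0.011) × 275 = 125.0000
  x=7: (0.002/0.011) × 529 = 96.1818
  x=8: (0.001/0.011) × 385 = 35.0000
Sum = 672.0000 + 125.0000 + 96.1818 + 35.0000 = 928.1818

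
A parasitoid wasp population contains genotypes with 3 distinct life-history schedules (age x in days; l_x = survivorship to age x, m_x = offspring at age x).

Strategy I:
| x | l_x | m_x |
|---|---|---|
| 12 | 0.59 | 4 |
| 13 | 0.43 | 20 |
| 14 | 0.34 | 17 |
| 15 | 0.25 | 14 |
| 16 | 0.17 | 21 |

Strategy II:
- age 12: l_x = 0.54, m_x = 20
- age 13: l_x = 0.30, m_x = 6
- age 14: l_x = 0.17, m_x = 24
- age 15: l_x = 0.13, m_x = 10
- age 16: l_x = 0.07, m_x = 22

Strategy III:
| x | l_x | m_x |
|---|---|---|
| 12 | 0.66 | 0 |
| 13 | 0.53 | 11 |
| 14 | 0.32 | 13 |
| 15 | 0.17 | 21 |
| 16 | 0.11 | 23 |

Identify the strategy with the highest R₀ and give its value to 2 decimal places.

23.81

Strategy I: R₀ = 0.59×4 + 0.43×20 + 0.34×17 + 0.25×14 + 0.17×21 = 23.8100
Strategy II: R₀ = 0.54×20 + 0.30×6 + 0.17×24 + 0.13×10 + 0.07×22 = 19.5200
Strategy III: R₀ = 0.66×0 + 0.53×11 + 0.32×13 + 0.17×21 + 0.11×23 = 16.0900
Highest R₀: strategy I with 23.8100.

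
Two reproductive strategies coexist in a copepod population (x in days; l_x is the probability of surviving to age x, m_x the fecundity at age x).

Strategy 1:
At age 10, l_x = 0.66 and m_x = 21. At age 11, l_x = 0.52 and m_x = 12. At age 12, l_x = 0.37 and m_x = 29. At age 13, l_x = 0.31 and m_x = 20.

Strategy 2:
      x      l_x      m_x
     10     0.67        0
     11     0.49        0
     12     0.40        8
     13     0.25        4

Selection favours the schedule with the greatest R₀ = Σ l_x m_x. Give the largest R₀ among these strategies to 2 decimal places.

Strategy 1: R₀ = 0.66×21 + 0.52×12 + 0.37×29 + 0.31×20 = 37.0300
Strategy 2: R₀ = 0.67×0 + 0.49×0 + 0.40×8 + 0.25×4 = 4.2000
Highest R₀: strategy 1 with 37.0300.

37.03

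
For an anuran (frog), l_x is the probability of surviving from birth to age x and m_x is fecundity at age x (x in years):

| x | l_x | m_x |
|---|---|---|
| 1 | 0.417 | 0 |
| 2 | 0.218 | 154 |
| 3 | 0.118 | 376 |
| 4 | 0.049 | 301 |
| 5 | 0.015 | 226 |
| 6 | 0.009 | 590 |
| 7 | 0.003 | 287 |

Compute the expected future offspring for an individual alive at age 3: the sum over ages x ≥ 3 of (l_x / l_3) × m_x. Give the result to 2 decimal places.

582.02

l_3 = 0.118. Conditional survival from age 3 to x is l_x / l_3.
  x=3: (0.118/0.118) × 376 = 376.0000
  x=4: (0.049/0.118) × 301 = 124.9915
  x=5: (0.015/0.118) × 226 = 28.7288
  x=6: (0.009/0.118) × 590 = 45.0000
  x=7: (0.003/0.118) × 287 = 7.2966
Sum = 376.0000 + 124.9915 + 28.7288 + 45.0000 + 7.2966 = 582.0169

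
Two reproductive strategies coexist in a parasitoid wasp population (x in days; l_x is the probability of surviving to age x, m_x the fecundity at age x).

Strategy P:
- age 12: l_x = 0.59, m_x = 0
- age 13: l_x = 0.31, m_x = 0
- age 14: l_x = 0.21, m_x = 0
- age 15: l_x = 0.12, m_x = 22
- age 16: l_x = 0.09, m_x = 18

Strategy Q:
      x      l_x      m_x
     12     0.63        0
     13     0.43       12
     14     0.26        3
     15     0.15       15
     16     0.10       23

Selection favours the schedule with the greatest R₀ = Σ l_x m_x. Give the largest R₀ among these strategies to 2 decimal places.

10.49

Strategy P: R₀ = 0.59×0 + 0.31×0 + 0.21×0 + 0.12×22 + 0.09×18 = 4.2600
Strategy Q: R₀ = 0.63×0 + 0.43×12 + 0.26×3 + 0.15×15 + 0.10×23 = 10.4900
Highest R₀: strategy Q with 10.4900.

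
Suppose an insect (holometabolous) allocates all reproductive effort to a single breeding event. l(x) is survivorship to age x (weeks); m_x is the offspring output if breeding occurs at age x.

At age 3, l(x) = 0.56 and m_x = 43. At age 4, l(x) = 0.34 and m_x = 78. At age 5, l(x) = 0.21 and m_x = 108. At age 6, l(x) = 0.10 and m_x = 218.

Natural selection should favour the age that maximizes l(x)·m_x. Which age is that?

4

Expected offspring if breeding at age x = l(x) × m_x:
  age 3: 0.56 × 43 = 24.080
  age 4: 0.34 × 78 = 26.520
  age 5: 0.21 × 108 = 22.680
  age 6: 0.10 × 218 = 21.800
Maximum at age 4 (26.520).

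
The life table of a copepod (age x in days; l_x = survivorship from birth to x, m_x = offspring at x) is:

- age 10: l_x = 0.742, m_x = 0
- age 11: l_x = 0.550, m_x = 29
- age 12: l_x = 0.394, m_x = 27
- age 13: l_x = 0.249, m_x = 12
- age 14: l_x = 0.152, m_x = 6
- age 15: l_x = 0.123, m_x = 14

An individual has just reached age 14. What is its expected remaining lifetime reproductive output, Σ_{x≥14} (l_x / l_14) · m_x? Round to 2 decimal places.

17.33

l_14 = 0.152. Conditional survival from age 14 to x is l_x / l_14.
  x=14: (0.152/0.152) × 6 = 6.0000
  x=15: (0.123/0.152) × 14 = 11.3289
Sum = 6.0000 + 11.3289 = 17.3289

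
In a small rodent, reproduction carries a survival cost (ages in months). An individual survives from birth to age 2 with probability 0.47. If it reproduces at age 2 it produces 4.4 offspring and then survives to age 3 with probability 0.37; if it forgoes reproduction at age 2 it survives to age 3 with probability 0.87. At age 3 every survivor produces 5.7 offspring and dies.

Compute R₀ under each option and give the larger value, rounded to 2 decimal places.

3.06

breed at age 2: R₀ = 0.47 × (4.4 + 0.37 × 5.7) = 0.47 × 6.5090 = 3.0592
delay to age 3: R₀ = 0.47 × (0.87 × 5.7) = 0.47 × 4.9590 = 2.3307
Higher: breed at age 2 (3.0592).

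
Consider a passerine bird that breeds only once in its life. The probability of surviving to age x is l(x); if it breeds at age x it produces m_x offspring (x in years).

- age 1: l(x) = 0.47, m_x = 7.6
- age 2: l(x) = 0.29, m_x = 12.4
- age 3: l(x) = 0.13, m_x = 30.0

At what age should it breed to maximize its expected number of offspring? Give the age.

3

Expected offspring if breeding at age x = l(x) × m_x:
  age 1: 0.47 × 7.6 = 3.572
  age 2: 0.29 × 12.4 = 3.596
  age 3: 0.13 × 30.0 = 3.900
Maximum at age 3 (3.900).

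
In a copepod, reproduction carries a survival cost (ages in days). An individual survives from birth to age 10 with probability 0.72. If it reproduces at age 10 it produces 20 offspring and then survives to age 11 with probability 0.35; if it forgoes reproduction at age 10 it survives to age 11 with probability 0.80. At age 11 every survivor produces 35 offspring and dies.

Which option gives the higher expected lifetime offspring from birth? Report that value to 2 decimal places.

23.22

breed at age 10: R₀ = 0.72 × (20 + 0.35 × 35) = 0.72 × 32.2500 = 23.2200
delay to age 11: R₀ = 0.72 × (0.80 × 35) = 0.72 × 28.0000 = 20.1600
Higher: breed at age 10 (23.2200).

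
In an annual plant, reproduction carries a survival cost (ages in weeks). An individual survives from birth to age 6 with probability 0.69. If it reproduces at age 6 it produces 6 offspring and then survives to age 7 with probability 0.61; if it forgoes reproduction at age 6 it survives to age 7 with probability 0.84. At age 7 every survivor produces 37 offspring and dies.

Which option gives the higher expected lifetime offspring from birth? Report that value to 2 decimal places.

breed at age 6: R₀ = 0.69 × (6 + 0.61 × 37) = 0.69 × 28.5700 = 19.7133
delay to age 7: R₀ = 0.69 × (0.84 × 37) = 0.69 × 31.0800 = 21.4452
Higher: delay to age 7 (21.4452).

21.45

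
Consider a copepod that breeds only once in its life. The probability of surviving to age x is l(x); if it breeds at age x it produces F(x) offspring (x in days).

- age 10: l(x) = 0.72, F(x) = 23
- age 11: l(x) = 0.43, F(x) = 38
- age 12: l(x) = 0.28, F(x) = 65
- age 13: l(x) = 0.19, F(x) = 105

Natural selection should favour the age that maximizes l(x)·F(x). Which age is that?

Expected offspring if breeding at age x = l(x) × F(x):
  age 10: 0.72 × 23 = 16.560
  age 11: 0.43 × 38 = 16.340
  age 12: 0.28 × 65 = 18.200
  age 13: 0.19 × 105 = 19.950
Maximum at age 13 (19.950).

13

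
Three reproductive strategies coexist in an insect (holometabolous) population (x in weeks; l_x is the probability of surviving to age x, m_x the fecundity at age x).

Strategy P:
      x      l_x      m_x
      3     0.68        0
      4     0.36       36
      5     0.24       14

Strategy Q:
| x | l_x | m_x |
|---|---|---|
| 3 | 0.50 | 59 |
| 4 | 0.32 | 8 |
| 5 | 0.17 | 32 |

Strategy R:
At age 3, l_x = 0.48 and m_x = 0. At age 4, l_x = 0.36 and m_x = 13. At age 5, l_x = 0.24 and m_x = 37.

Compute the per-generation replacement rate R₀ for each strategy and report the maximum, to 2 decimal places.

37.50

Strategy P: R₀ = 0.68×0 + 0.36×36 + 0.24×14 = 16.3200
Strategy Q: R₀ = 0.50×59 + 0.32×8 + 0.17×32 = 37.5000
Strategy R: R₀ = 0.48×0 + 0.36×13 + 0.24×37 = 13.5600
Highest R₀: strategy Q with 37.5000.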